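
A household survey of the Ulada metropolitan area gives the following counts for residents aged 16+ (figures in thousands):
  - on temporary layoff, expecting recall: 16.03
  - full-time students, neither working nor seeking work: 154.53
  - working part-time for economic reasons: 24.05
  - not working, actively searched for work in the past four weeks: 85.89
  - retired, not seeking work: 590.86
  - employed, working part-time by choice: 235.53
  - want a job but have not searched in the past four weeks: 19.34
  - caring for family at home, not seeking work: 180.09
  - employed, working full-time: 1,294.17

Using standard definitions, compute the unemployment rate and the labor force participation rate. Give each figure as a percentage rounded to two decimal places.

Employed = 24.05 + 235.53 + 1,294.17 = 1,553.75 thousand (anyone who worked, including part-time for economic reasons, counts as employed).
Unemployed = 16.03 + 85.89 = 101.92 thousand (jobless and actively searching, or on temporary layoff).
Labor force = 1,553.75 + 101.92 = 1,655.67 thousand.
Not in labor force = 154.53 + 590.86 + 19.34 + 180.09 = 944.82 thousand (those not working and not actively searching are outside the labor force — including those who want a job but have given up searching).
Civilian working-age population = 1,655.67 + 944.82 = 2,600.49 thousand.
Unemployment rate = 101.92 / 1,655.67 = 6.16%.
Labor force participation rate = 1,655.67 / 2,600.49 = 63.67%.

Unemployment rate ≈ 6.16%; labor force participation rate ≈ 63.67%.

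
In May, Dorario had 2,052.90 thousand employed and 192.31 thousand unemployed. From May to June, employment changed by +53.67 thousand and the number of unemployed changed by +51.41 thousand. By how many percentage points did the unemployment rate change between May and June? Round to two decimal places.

The unemployment rate changed by +1.80 percentage points.

May: labor force = 2,052.90 + 192.31 = 2,245.21; u = 192.31/2,245.21 = 8.57%.
June: labor force = 2,106.57 + 243.72 = 2,350.29; u = 243.72/2,350.29 = 10.37%.
Change = 10.37% − 8.57% = +1.80 pp.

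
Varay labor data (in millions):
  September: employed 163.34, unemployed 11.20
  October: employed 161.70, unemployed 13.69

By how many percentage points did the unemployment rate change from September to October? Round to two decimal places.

September: labor force = 163.34 + 11.20 = 174.54; u = 11.20/174.54 = 6.42%.
October: labor force = 161.70 + 13.69 = 175.39; u = 13.69/175.39 = 7.81%.
Change = 7.81% − 6.42% = +1.39 pp.

The unemployment rate changed by +1.39 percentage points.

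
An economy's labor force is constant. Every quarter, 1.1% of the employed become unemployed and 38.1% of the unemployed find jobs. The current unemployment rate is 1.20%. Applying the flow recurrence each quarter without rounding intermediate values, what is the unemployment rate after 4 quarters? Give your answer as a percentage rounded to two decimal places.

Unemployment rate after four quarters ≈ 2.59%.

With a fixed labor force, u_{t+1} = u_t + s·(1−u_t) − f·u_t = u_t·(1−s−f) + s.
Here 1−s−f = 0.608 and s = 0.011.
u_1 = 0.012000 × 0.608 + 0.011 = 0.018296.
u_2 = 0.018296 × 0.608 + 0.011 = 0.022124.
u_3 = 0.022124 × 0.608 + 0.011 = 0.024451.
u_4 = 0.024451 × 0.608 + 0.011 = 0.025866.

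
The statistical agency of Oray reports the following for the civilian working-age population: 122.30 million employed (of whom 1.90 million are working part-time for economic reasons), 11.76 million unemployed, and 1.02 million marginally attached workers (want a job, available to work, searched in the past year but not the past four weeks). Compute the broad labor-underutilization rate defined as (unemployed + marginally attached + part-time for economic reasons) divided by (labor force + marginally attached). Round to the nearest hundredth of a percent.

Broad underutilization rate ≈ 10.87%.

Labor force = 122.30 + 11.76 = 134.06 million.
Numerator = 11.76 + 1.02 + 1.90 = 14.68 million.
Denominator = 134.06 + 1.02 = 135.08 million.
Broad rate = 14.68 / 135.08 = 10.87%.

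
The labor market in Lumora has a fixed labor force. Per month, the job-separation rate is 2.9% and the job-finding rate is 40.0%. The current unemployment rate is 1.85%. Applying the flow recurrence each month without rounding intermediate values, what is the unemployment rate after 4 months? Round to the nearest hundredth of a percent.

With a fixed labor force, u_{t+1} = u_t + s·(1−u_t) − f·u_t = u_t·(1−s−f) + s.
Here 1−s−f = 0.571 and s = 0.029.
u_1 = 0.018500 × 0.571 + 0.029 = 0.039564.
u_2 = 0.039564 × 0.571 + 0.029 = 0.051591.
u_3 = 0.051591 × 0.571 + 0.029 = 0.058458.
u_4 = 0.058458 × 0.571 + 0.029 = 0.062380.

Unemployment rate after four months ≈ 6.24%.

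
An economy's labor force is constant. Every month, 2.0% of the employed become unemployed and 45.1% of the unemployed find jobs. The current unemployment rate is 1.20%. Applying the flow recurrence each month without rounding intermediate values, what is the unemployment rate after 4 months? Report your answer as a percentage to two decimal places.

With a fixed labor force, u_{t+1} = u_t + s·(1−u_t) − f·u_t = u_t·(1−s−f) + s.
Here 1−s−f = 0.529 and s = 0.020.
u_1 = 0.012000 × 0.529 + 0.020 = 0.026348.
u_2 = 0.026348 × 0.529 + 0.020 = 0.033938.
u_3 = 0.033938 × 0.529 + 0.020 = 0.037953.
u_4 = 0.037953 × 0.529 + 0.020 = 0.040077.

Unemployment rate after four months ≈ 4.01%.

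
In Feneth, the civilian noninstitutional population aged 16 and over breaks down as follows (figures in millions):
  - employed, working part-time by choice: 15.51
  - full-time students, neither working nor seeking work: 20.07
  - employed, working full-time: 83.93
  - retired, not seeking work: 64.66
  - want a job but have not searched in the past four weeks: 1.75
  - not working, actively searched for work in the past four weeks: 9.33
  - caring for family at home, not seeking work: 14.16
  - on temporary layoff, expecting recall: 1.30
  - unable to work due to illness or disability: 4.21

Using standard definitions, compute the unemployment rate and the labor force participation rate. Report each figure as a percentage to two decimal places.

Employed = 15.51 + 83.93 = 99.44 million.
Unemployed = 9.33 + 1.30 = 10.63 million (jobless and actively searching, or on temporary layoff).
Labor force = 99.44 + 10.63 = 110.07 million.
Not in labor force = 20.07 + 64.66 + 1.75 + 14.16 + 4.21 = 104.85 million (those not working and not actively searching are outside the labor force — including those who want a job but have given up searching).
Civilian working-age population = 110.07 + 104.85 = 214.92 million.
Unemployment rate = 10.63 / 110.07 = 9.66%.
Labor force participation rate = 110.07 / 214.92 = 51.21%.

Unemployment rate ≈ 9.66%; labor force participation rate ≈ 51.21%.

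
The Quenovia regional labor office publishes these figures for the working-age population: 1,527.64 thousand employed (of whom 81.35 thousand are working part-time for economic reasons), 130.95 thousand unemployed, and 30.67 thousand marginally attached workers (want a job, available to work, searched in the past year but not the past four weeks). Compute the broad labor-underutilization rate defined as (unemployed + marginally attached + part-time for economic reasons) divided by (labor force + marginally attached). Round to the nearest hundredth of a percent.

Labor force = 1,527.64 + 130.95 = 1,658.59 thousand.
Numerator = 130.95 + 30.67 + 81.35 = 242.97 thousand.
Denominator = 1,658.59 + 30.67 = 1,689.26 thousand.
Broad rate = 242.97 / 1,689.26 = 14.38%.

Broad underutilization rate ≈ 14.38%.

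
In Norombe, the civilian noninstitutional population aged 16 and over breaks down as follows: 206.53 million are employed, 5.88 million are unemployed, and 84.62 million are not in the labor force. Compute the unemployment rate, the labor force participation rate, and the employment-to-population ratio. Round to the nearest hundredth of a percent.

Unemployment rate ≈ 2.77%; labor force participation rate ≈ 71.51%; employment-population ratio ≈ 69.53%.

Labor force = employed + unemployed = 206.53 + 5.88 = 212.41 million.
Working-age population = 212.41 + 84.62 = 297.03 million.
Unemployment rate = 5.88 / 212.41 = 2.77%.
Labor force participation rate = 212.41 / 297.03 = 71.51%.
Employment-population ratio = 206.53 / 297.03 = 69.53%.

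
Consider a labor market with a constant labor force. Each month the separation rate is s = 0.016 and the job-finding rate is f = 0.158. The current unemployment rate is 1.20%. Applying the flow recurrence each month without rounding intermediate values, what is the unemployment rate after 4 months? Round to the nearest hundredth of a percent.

With a fixed labor force, u_{t+1} = u_t + s·(1−u_t) − f·u_t = u_t·(1−s−f) + s.
Here 1−s−f = 0.826 and s = 0.016.
u_1 = 0.012000 × 0.826 + 0.016 = 0.025912.
u_2 = 0.025912 × 0.826 + 0.016 = 0.037403.
u_3 = 0.037403 × 0.826 + 0.016 = 0.046895.
u_4 = 0.046895 × 0.826 + 0.016 = 0.054735.

Unemployment rate after four months ≈ 5.47%.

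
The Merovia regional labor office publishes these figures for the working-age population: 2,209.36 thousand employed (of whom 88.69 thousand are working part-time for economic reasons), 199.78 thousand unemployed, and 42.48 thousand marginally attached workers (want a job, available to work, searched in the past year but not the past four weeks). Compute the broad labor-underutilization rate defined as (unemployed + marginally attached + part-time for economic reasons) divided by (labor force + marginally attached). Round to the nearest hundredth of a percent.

Labor force = 2,209.36 + 199.78 = 2,409.14 thousand.
Numerator = 199.78 + 42.48 + 88.69 = 330.95 thousand.
Denominator = 2,409.14 + 42.48 = 2,451.62 thousand.
Broad rate = 330.95 / 2,451.62 = 13.50%.

Broad underutilization rate ≈ 13.50%.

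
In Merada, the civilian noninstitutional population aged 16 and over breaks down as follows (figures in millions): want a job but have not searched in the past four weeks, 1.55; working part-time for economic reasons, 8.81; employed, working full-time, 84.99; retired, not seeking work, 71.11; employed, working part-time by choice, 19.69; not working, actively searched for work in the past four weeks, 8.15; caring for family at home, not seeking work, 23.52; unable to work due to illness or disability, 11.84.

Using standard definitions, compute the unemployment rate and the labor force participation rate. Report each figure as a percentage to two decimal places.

Employed = 8.81 + 84.99 + 19.69 = 113.49 million (anyone who worked, including part-time for economic reasons, counts as employed).
Unemployed = 8.15 million.
Labor force = 113.49 + 8.15 = 121.64 million.
Not in labor force = 1.55 + 71.11 + 23.52 + 11.84 = 108.02 million (those not working and not actively searching are outside the labor force — including those who want a job but have given up searching).
Civilian working-age population = 121.64 + 108.02 = 229.66 million.
Unemployment rate = 8.15 / 121.64 = 6.70%.
Labor force participation rate = 121.64 / 229.66 = 52.97%.

Unemployment rate ≈ 6.70%; labor force participation rate ≈ 52.97%.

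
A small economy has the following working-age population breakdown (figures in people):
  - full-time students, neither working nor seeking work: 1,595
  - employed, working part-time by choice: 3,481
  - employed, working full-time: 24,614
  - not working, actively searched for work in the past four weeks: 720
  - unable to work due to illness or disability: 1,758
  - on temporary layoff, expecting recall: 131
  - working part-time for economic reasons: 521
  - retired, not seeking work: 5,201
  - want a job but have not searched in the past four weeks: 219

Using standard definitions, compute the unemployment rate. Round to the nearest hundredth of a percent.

Unemployment rate ≈ 2.89%.

Employed = 3,481 + 24,614 + 521 = 28,616 (anyone who worked, including part-time for economic reasons, counts as employed).
Unemployed = 720 + 131 = 851 (jobless and actively searching, or on temporary layoff).
Labor force = 28,616 + 851 = 29,467.
Unemployment rate = 851 / 29,467 = 2.89%.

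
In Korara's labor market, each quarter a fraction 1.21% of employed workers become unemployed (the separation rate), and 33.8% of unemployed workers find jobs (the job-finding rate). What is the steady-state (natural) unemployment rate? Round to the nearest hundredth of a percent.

At steady state the flows balance: s·E = f·U, so U/(E+U) = s/(s+f).
u* = 1.21 / (1.21 + 33.8) = 1.21 / 35.01 = 3.46%.

Steady-state unemployment rate ≈ 3.46%.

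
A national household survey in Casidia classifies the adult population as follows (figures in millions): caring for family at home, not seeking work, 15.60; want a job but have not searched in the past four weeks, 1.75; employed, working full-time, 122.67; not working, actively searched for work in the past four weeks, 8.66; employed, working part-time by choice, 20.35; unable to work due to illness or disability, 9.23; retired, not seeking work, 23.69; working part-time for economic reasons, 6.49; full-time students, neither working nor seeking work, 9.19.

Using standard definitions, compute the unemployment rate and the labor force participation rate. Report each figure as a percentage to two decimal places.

Unemployment rate ≈ 5.48%; labor force participation rate ≈ 72.68%.

Employed = 122.67 + 20.35 + 6.49 = 149.51 million (anyone who worked, including part-time for economic reasons, counts as employed).
Unemployed = 8.66 million.
Labor force = 149.51 + 8.66 = 158.17 million.
Not in labor force = 15.60 + 1.75 + 9.23 + 23.69 + 9.19 = 59.46 million (those not working and not actively searching are outside the labor force — including those who want a job but have given up searching).
Civilian working-age population = 158.17 + 59.46 = 217.63 million.
Unemployment rate = 8.66 / 158.17 = 5.48%.
Labor force participation rate = 158.17 / 217.63 = 72.68%.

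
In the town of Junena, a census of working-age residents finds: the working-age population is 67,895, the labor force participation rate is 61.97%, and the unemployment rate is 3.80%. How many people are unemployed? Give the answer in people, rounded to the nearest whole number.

Labor force = 0.6197 × 67,895 = 42,075.
Unemployed = 0.0380 × 42,075 ≈ 1,599.

About 1,599 are unemployed.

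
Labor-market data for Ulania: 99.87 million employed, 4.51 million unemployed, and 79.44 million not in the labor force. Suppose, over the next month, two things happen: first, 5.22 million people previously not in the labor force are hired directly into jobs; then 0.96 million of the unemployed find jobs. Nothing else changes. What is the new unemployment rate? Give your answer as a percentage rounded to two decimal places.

New unemployment rate ≈ 3.24%.

Initially, labor force = 99.87 + 4.51 = 104.38 million, so u = 4.51/104.38 = 4.32%.
After the first change, employed and labor force both rise by 5.22; unemployed unchanged → E = 105.09, U = 4.51, labor force = 109.60 million.
After the second change, unemployed falls and employed rises by 0.96; labor force unchanged → E = 106.05, U = 3.55, labor force = 109.60 million.
New unemployment rate = 3.55 / 109.60 = 3.24%.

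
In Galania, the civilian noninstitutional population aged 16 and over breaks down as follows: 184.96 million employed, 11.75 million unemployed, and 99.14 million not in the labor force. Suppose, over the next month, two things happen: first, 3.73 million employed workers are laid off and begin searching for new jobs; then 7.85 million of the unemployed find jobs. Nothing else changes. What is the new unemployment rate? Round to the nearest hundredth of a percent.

New unemployment rate ≈ 3.88%.

Initially, labor force = 184.96 + 11.75 = 196.71 million, so u = 11.75/196.71 = 5.97%.
After the first change, employed falls and unemployed rises by 3.73; labor force unchanged → E = 181.23, U = 15.48, labor force = 196.71 million.
After the second change, unemployed falls and employed rises by 7.85; labor force unchanged → E = 189.08, U = 7.63, labor force = 196.71 million.
New unemployment rate = 7.63 / 196.71 = 3.88%.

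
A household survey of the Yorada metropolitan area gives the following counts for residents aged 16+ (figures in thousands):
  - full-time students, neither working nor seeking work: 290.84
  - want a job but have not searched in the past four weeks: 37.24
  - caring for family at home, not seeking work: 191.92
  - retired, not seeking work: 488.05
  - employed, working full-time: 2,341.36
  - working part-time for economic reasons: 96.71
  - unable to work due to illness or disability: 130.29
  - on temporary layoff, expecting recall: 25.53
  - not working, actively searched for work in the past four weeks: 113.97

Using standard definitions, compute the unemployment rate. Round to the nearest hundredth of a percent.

Employed = 2,341.36 + 96.71 = 2,438.07 thousand (anyone who worked, including part-time for economic reasons, counts as employed).
Unemployed = 25.53 + 113.97 = 139.50 thousand (jobless and actively searching, or on temporary layoff).
Labor force = 2,438.07 + 139.50 = 2,577.57 thousand.
Unemployment rate = 139.50 / 2,577.57 = 5.41%.

Unemployment rate ≈ 5.41%.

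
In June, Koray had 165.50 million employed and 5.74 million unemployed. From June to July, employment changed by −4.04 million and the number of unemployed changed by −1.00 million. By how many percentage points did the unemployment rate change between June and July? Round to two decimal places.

June: labor force = 165.50 + 5.74 = 171.24; u = 5.74/171.24 = 3.35%.
July: labor force = 161.46 + 4.74 = 166.20; u = 4.74/166.20 = 2.85%.
Change = 2.85% − 3.35% = −0.50 pp.

The unemployment rate changed by −0.50 percentage points.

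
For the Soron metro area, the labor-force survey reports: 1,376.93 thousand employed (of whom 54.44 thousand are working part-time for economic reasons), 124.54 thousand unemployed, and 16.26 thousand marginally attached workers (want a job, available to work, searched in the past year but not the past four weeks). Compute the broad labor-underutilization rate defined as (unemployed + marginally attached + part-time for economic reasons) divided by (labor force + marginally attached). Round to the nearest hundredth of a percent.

Broad underutilization rate ≈ 12.86%.

Labor force = 1,376.93 + 124.54 = 1,501.47 thousand.
Numerator = 124.54 + 16.26 + 54.44 = 195.24 thousand.
Denominator = 1,501.47 + 16.26 = 1,517.73 thousand.
Broad rate = 195.24 / 1,517.73 = 12.86%.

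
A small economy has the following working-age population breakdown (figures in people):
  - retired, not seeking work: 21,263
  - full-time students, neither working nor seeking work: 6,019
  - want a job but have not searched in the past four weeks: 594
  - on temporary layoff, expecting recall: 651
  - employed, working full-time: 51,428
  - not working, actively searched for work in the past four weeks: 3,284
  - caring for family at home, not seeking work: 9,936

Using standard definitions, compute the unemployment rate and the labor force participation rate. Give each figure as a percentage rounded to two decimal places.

Employed = 51,428.
Unemployed = 651 + 3,284 = 3,935 (jobless and actively searching, or on temporary layoff).
Labor force = 51,428 + 3,935 = 55,363.
Not in labor force = 21,263 + 6,019 + 594 + 9,936 = 37,812 (those not working and not actively searching are outside the labor force — including those who want a job but have given up searching).
Civilian working-age population = 55,363 + 37,812 = 93,175.
Unemployment rate = 3,935 / 55,363 = 7.11%.
Labor force participation rate = 55,363 / 93,175 = 59.42%.

Unemployment rate ≈ 7.11%; labor force participation rate ≈ 59.42%.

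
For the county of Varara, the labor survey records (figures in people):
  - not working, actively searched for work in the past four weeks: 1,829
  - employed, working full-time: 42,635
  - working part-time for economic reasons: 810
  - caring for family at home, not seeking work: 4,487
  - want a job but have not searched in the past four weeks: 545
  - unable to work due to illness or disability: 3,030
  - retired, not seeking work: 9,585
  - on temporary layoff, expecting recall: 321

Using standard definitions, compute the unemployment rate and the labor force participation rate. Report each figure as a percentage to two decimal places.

Unemployment rate ≈ 4.72%; labor force participation rate ≈ 72.10%.

Employed = 42,635 + 810 = 43,445 (anyone who worked, including part-time for economic reasons, counts as employed).
Unemployed = 1,829 + 321 = 2,150 (jobless and actively searching, or on temporary layoff).
Labor force = 43,445 + 2,150 = 45,595.
Not in labor force = 4,487 + 545 + 3,030 + 9,585 = 17,647 (those not working and not actively searching are outside the labor force — including those who want a job but have given up searching).
Civilian working-age population = 45,595 + 17,647 = 63,242.
Unemployment rate = 2,150 / 45,595 = 4.72%.
Labor force participation rate = 45,595 / 63,242 = 72.10%.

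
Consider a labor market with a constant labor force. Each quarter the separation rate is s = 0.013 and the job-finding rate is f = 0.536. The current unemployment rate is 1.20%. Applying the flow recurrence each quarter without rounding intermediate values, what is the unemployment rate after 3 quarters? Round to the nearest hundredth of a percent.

With a fixed labor force, u_{t+1} = u_t + s·(1−u_t) − f·u_t = u_t·(1−s−f) + s.
Here 1−s−f = 0.451 and s = 0.013.
u_1 = 0.012000 × 0.451 + 0.013 = 0.018412.
u_2 = 0.018412 × 0.451 + 0.013 = 0.021304.
u_3 = 0.021304 × 0.451 + 0.013 = 0.022608.

Unemployment rate after three quarters ≈ 2.26%.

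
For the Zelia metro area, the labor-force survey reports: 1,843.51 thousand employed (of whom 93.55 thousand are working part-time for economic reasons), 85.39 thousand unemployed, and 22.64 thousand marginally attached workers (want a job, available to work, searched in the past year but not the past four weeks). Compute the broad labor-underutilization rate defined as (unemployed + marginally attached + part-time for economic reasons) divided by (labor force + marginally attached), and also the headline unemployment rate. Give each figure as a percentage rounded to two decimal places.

Labor force = 1,843.51 + 85.39 = 1,928.90 thousand.
Numerator = 85.39 + 22.64 + 93.55 = 201.58 thousand.
Denominator = 1,928.90 + 22.64 = 1,951.54 thousand.
Broad rate = 201.58 / 1,951.54 = 10.33%.
Headline unemployment rate = 85.39 / 1,928.90 = 4.43%.

Broad underutilization rate ≈ 10.33%; headline unemployment rate ≈ 4.43%.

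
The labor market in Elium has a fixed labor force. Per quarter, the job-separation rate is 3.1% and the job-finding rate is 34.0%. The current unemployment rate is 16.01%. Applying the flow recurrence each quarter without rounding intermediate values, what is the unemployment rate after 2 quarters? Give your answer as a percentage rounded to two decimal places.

With a fixed labor force, u_{t+1} = u_t + s·(1−u_t) − f·u_t = u_t·(1−s−f) + s.
Here 1−s−f = 0.629 and s = 0.031.
u_1 = 0.160100 × 0.629 + 0.031 = 0.131703.
u_2 = 0.131703 × 0.629 + 0.031 = 0.113841.

Unemployment rate after two quarters ≈ 11.38%.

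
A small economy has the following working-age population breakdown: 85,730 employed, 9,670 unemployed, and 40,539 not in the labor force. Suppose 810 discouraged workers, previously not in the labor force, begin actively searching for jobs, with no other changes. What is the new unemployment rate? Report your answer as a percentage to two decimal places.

Initially, labor force = 85,730 + 9,670 = 95,400, so u = 9,670/95,400 = 10.14%.
After the change, unemployed and labor force both rise by 810 → E = 85,730, U = 10,480, labor force = 96,210.
New unemployment rate = 10,480 / 96,210 = 10.89%.

New unemployment rate ≈ 10.89%.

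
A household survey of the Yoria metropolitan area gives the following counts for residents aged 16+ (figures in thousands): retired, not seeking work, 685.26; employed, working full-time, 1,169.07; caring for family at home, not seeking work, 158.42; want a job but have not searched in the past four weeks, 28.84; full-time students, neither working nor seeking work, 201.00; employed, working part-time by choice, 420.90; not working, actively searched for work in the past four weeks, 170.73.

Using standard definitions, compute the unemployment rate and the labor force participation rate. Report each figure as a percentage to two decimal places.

Employed = 1,169.07 + 420.90 = 1,589.97 thousand.
Unemployed = 170.73 thousand.
Labor force = 1,589.97 + 170.73 = 1,760.70 thousand.
Not in labor force = 685.26 + 158.42 + 28.84 + 201.00 = 1,073.52 thousand (those not working and not actively searching are outside the labor force — including those who want a job but have given up searching).
Civilian working-age population = 1,760.70 + 1,073.52 = 2,834.22 thousand.
Unemployment rate = 170.73 / 1,760.70 = 9.70%.
Labor force participation rate = 1,760.70 / 2,834.22 = 62.12%.

Unemployment rate ≈ 9.70%; labor force participation rate ≈ 62.12%.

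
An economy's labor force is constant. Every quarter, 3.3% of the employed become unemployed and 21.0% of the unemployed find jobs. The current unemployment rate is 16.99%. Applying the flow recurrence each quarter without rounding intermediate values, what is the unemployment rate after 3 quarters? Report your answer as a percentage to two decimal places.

With a fixed labor force, u_{t+1} = u_t + s·(1−u_t) − f·u_t = u_t·(1−s−f) + s.
Here 1−s−f = 0.757 and s = 0.033.
u_1 = 0.169900 × 0.757 + 0.033 = 0.161614.
u_2 = 0.161614 × 0.757 + 0.033 = 0.155342.
u_3 = 0.155342 × 0.757 + 0.033 = 0.150594.

Unemployment rate after three quarters ≈ 15.06%.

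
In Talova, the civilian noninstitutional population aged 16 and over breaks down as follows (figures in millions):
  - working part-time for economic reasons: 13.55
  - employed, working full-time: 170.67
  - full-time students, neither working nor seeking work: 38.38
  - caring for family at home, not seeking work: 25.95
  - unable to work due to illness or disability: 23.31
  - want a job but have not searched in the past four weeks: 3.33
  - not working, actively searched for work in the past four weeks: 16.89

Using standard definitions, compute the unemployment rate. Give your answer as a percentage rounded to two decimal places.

Employed = 13.55 + 170.67 = 184.22 million (anyone who worked, including part-time for economic reasons, counts as employed).
Unemployed = 16.89 million.
Labor force = 184.22 + 16.89 = 201.11 million.
Unemployment rate = 16.89 / 201.11 = 8.40%.

Unemployment rate ≈ 8.40%.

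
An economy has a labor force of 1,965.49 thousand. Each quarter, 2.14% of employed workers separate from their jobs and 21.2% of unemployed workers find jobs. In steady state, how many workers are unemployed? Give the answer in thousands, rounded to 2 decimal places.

About 180.21 thousand are unemployed in steady state.

Steady-state unemployment rate u* = s/(s+f) = 2.14/(2.14+21.2) = 0.091688.
Unemployed = u* × labor force = 0.091688 × 1,965.49 ≈ 180.21 thousand.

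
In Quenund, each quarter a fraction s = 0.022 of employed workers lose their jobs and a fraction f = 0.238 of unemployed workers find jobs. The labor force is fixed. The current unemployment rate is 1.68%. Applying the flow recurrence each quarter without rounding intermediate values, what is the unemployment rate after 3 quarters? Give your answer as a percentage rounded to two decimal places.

With a fixed labor force, u_{t+1} = u_t + s·(1−u_t) − f·u_t = u_t·(1−s−f) + s.
Here 1−s−f = 0.740 and s = 0.022.
u_1 = 0.016800 × 0.740 + 0.022 = 0.034432.
u_2 = 0.034432 × 0.740 + 0.022 = 0.047480.
u_3 = 0.047480 × 0.740 + 0.022 = 0.057135.

Unemployment rate after three quarters ≈ 5.71%.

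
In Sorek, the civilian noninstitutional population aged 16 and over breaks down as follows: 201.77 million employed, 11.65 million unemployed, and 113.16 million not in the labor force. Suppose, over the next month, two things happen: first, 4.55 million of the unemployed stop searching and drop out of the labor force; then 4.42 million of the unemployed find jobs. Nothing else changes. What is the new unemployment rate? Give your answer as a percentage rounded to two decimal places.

New unemployment rate ≈ 1.28%.

Initially, labor force = 201.77 + 11.65 = 213.42 million, so u = 11.65/213.42 = 5.46%.
After the first change, unemployed and labor force both fall by 4.55 → E = 201.77, U = 7.10, labor force = 208.87 million.
After the second change, unemployed falls and employed rises by 4.42; labor force unchanged → E = 206.19, U = 2.68, labor force = 208.87 million.
New unemployment rate = 2.68 / 208.87 = 1.28%.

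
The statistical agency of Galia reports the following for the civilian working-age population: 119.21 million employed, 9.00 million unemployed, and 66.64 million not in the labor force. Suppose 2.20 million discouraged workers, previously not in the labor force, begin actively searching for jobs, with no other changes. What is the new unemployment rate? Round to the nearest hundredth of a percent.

Initially, labor force = 119.21 + 9.00 = 128.21 million, so u = 9.00/128.21 = 7.02%.
After the change, unemployed and labor force both rise by 2.20 → E = 119.21, U = 11.20, labor force = 130.41 million.
New unemployment rate = 11.20 / 130.41 = 8.59%.

New unemployment rate ≈ 8.59%.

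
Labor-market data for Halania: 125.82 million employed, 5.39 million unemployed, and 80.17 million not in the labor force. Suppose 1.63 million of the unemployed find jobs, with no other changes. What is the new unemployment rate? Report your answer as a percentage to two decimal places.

New unemployment rate ≈ 2.87%.

Initially, labor force = 125.82 + 5.39 = 131.21 million, so u = 5.39/131.21 = 4.11%.
After the change, unemployed falls and employed rises by 1.63; labor force unchanged → E = 127.45, U = 3.76, labor force = 131.21 million.
New unemployment rate = 3.76 / 131.21 = 2.87%.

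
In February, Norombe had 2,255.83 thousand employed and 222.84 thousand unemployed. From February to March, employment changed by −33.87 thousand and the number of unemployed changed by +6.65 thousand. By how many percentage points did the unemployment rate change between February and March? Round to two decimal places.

February: labor force = 2,255.83 + 222.84 = 2,478.67; u = 222.84/2,478.67 = 8.99%.
March: labor force = 2,221.96 + 229.49 = 2,451.45; u = 229.49/2,451.45 = 9.36%.
Change = 9.36% − 8.99% = +0.37 pp.

The unemployment rate changed by +0.37 percentage points.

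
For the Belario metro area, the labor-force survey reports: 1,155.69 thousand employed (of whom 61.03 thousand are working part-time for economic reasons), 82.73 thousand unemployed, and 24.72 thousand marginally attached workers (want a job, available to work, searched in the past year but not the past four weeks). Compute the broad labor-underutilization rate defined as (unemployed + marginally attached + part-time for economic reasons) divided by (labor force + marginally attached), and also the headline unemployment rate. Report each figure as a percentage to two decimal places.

Labor force = 1,155.69 + 82.73 = 1,238.42 thousand.
Numerator = 82.73 + 24.72 + 61.03 = 168.48 thousand.
Denominator = 1,238.42 + 24.72 = 1,263.14 thousand.
Broad rate = 168.48 / 1,263.14 = 13.34%.
Headline unemployment rate = 82.73 / 1,238.42 = 6.68%.

Broad underutilization rate ≈ 13.34%; headline unemployment rate ≈ 6.68%.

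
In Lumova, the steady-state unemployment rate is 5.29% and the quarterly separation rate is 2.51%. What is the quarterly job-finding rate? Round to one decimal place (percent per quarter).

From u* = s/(s+f): f = s·(1−u)/u.
f = 2.51 × (1 − 0.0529) / 0.0529 = 2.3772 / 0.0529 ≈ 44.9% per quarter.

Job-finding rate ≈ 44.9% per quarter.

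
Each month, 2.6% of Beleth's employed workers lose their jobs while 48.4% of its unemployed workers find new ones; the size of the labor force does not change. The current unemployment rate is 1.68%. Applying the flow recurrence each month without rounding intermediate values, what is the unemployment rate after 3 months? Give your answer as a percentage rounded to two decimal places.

Unemployment rate after three months ≈ 4.70%.

With a fixed labor force, u_{t+1} = u_t + s·(1−u_t) − f·u_t = u_t·(1−s−f) + s.
Here 1−s−f = 0.490 and s = 0.026.
u_1 = 0.016800 × 0.490 + 0.026 = 0.034232.
u_2 = 0.034232 × 0.490 + 0.026 = 0.042774.
u_3 = 0.042774 × 0.490 + 0.026 = 0.046959.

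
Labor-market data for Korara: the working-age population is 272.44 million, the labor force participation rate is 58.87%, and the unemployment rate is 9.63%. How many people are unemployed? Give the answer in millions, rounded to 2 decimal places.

About 15.45 million are unemployed.

Labor force = 0.5887 × 272.44 = 160.39 million.
Unemployed = 0.0963 × 160.39 ≈ 15.45 million.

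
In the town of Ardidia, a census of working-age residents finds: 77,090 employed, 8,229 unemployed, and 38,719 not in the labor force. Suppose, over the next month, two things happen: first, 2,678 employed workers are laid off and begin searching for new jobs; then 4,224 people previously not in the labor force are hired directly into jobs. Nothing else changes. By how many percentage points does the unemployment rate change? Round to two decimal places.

Initially, labor force = 77,090 + 8,229 = 85,319, so u = 8,229/85,319 = 9.64%.
After the first change, employed falls and unemployed rises by 2,678; labor force unchanged → E = 74,412, U = 10,907, labor force = 85,319.
After the second change, employed and labor force both rise by 4,224; unemployed unchanged → E = 78,636, U = 10,907, labor force = 89,543.
New unemployment rate = 10,907 / 89,543 = 12.18%.
Change = 12.18% − 9.64% = +2.54 percentage points.

The unemployment rate changes by +2.54 percentage points.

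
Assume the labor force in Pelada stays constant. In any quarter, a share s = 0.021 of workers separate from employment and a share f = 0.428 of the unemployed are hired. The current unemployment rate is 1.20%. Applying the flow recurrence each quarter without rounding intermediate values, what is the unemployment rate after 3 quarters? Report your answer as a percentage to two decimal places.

Unemployment rate after three quarters ≈ 4.10%.

With a fixed labor force, u_{t+1} = u_t + s·(1−u_t) − f·u_t = u_t·(1−s−f) + s.
Here 1−s−f = 0.551 and s = 0.021.
u_1 = 0.012000 × 0.551 + 0.021 = 0.027612.
u_2 = 0.027612 × 0.551 + 0.021 = 0.036214.
u_3 = 0.036214 × 0.551 + 0.021 = 0.040954.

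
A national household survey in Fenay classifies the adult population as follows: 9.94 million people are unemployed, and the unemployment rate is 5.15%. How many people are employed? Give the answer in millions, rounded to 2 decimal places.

Labor force = U / u = 9.94 / 0.0515 ≈ 193.01 million.
Employed = labor force − unemployed = 193.01 − 9.94 = 183.07 million.

About 183.07 million are employed.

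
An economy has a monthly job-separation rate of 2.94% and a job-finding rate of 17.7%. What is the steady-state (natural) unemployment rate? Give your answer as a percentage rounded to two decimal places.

At steady state the flows balance: s·E = f·U, so U/(E+U) = s/(s+f).
u* = 2.94 / (2.94 + 17.7) = 2.94 / 20.64 = 14.24%.

Steady-state unemployment rate ≈ 14.24%.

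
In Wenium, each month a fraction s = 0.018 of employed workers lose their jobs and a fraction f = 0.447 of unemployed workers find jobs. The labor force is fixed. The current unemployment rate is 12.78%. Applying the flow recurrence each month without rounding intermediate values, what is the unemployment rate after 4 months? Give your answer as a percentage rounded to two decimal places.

Unemployment rate after four months ≈ 4.60%.

With a fixed labor force, u_{t+1} = u_t + s·(1−u_t) − f·u_t = u_t·(1−s−f) + s.
Here 1−s−f = 0.535 and s = 0.018.
u_1 = 0.127800 × 0.535 + 0.018 = 0.086373.
u_2 = 0.086373 × 0.535 + 0.018 = 0.064210.
u_3 = 0.064210 × 0.535 + 0.018 = 0.052352.
u_4 = 0.052352 × 0.535 + 0.018 = 0.046008.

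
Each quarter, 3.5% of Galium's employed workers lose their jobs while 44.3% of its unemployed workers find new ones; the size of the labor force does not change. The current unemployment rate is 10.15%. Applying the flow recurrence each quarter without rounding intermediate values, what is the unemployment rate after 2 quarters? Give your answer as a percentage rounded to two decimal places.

With a fixed labor force, u_{t+1} = u_t + s·(1−u_t) − f·u_t = u_t·(1−s−f) + s.
Here 1−s−f = 0.522 and s = 0.035.
u_1 = 0.101500 × 0.522 + 0.035 = 0.087983.
u_2 = 0.087983 × 0.522 + 0.035 = 0.080927.

Unemployment rate after two quarters ≈ 8.09%.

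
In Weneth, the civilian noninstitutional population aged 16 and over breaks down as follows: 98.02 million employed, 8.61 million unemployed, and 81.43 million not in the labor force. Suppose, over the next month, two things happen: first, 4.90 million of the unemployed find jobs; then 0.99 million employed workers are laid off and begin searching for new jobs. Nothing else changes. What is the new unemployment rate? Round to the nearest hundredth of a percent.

Initially, labor force = 98.02 + 8.61 = 106.63 million, so u = 8.61/106.63 = 8.07%.
After the first change, unemployed falls and employed rises by 4.90; labor force unchanged → E = 102.92, U = 3.71, labor force = 106.63 million.
After the second change, employed falls and unemployed rises by 0.99; labor force unchanged → E = 101.93, U = 4.70, labor force = 106.63 million.
New unemployment rate = 4.70 / 106.63 = 4.41%.

New unemployment rate ≈ 4.41%.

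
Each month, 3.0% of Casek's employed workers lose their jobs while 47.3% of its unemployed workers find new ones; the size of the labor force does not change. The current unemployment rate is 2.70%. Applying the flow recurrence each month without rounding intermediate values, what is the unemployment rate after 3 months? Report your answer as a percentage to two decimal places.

Unemployment rate after three months ≈ 5.56%.

With a fixed labor force, u_{t+1} = u_t + s·(1−u_t) − f·u_t = u_t·(1−s−f) + s.
Here 1−s−f = 0.497 and s = 0.030.
u_1 = 0.027000 × 0.497 + 0.030 = 0.043419.
u_2 = 0.043419 × 0.497 + 0.030 = 0.051579.
u_3 = 0.051579 × 0.497 + 0.030 = 0.055635.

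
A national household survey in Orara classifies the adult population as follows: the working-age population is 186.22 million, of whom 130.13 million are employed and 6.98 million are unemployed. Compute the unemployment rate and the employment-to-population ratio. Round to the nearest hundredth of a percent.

Unemployment rate ≈ 5.09%; employment-population ratio ≈ 69.88%.

Labor force = employed + unemployed = 130.13 + 6.98 = 137.11 million.
Unemployment rate = 6.98 / 137.11 = 5.09%.
Employment-population ratio = 130.13 / 186.22 = 69.88%.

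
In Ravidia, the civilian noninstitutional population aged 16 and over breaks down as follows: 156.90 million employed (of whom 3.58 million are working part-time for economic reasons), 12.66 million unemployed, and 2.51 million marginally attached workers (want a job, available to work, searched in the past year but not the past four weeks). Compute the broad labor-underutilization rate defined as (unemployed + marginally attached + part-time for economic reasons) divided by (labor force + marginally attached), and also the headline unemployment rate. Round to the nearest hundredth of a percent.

Labor force = 156.90 + 12.66 = 169.56 million.
Numerator = 12.66 + 2.51 + 3.58 = 18.75 million.
Denominator = 169.56 + 2.51 = 172.07 million.
Broad rate = 18.75 / 172.07 = 10.90%.
Headline unemployment rate = 12.66 / 169.56 = 7.47%.

Broad underutilization rate ≈ 10.90%; headline unemployment rate ≈ 7.47%.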